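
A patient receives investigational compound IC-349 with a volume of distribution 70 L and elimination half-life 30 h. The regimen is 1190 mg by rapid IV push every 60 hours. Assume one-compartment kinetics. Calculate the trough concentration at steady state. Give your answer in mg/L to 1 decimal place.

The dosing interval is 2 half-lives, so f = 2^(−2) = 0.25.
At steady state, R = 1/(1 − 0.25) = 4/3.
Single-dose peak C₀ = D/Vd = 1190/70 = 17 mg/L.
Steady-state peak Cmax,ss = C₀·R = 17 × 4/3 ≈ 22.667 mg/L.
Steady-state trough Cmin,ss = Cmax,ss·f ≈ 22.667 × 0.25 ≈ 5.667 mg/L.

5.7 mg/L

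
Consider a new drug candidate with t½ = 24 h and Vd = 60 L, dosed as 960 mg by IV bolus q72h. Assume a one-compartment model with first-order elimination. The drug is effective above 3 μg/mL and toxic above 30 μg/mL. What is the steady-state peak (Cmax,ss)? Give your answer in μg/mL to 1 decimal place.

18.3 μg/mL

τ = 72 h = 3 half-lives, so f = (1/2)^3 = 0.125.
Accumulation ratio R = 1/(1 − f) = 1/0.875 = 8/7.
Single-dose peak C₀ = D/Vd = 960/60 = 16 μg/mL.
Steady-state peak Cmax,ss = C₀·R = 16 × 8/7 ≈ 18.286 μg/mL.
Peak 18.3 μg/mL vs MTC 30 μg/mL: below toxic threshold.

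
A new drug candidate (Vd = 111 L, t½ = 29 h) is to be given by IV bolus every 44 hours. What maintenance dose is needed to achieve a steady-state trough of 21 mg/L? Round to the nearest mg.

τ/t½ = 44/29 ≈ 1.5172, so f = (1/2)^(44/29) ≈ 0.349353.
Cmin,ss = (D/Vd)·f/(1−f), so D = Cmin,ss·Vd·(1−f)/f.
D = 21 × 111 × (1−f)/f ≈ 21 × 111 × 1.86243 ≈ 4341.32 mg.

4341 mg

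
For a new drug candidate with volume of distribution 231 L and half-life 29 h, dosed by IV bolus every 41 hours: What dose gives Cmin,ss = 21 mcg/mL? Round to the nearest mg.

8074 mg

τ/t½ = 41/29 ≈ 1.4138, so f = (1/2)^(41/29) ≈ 0.375324.
Cmin,ss = (D/Vd)·f/(1−f), so D = Cmin,ss·Vd·(1−f)/f.
D = 21 × 231 × (1−f)/f ≈ 21 × 231 × 1.66436 ≈ 8073.81 mg.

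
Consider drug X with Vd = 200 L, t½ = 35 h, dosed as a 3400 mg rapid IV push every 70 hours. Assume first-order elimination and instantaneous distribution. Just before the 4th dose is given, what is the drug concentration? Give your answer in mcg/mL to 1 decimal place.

f = (1/2)^(τ/t½) = (1/2)^(70/35) ≈ 0.2500.
C₀ = D/Vd = 3400/200 ≈ 17.000 mcg/mL.
Before the 4th dose, 3 doses have been given. Superposition: Cmin = C₀·(f + f² + … + f^3).
≈ 17.000 × (0.2500 + 0.0625 + 0.0156) ≈ 17.000 × 0.3281 ≈ 5.578 mcg/mL.

5.6 mcg/mL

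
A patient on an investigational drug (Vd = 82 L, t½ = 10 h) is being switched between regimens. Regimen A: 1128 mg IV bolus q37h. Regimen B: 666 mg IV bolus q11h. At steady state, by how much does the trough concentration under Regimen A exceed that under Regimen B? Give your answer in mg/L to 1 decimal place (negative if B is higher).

-6.0 mg/L

Regimen A: f = (1/2)^(37/10) ≈ 0.0769; Cmin,ss = (1128/82)·f/(1−f) ≈ 1.146 mg/L.
Regimen B: f = (1/2)^(11/10) ≈ 0.4665; Cmin,ss = (666/82)·f/(1−f) ≈ 7.102 mg/L.
Difference ≈ 1.146 − 7.102 ≈ -5.956 mg/L.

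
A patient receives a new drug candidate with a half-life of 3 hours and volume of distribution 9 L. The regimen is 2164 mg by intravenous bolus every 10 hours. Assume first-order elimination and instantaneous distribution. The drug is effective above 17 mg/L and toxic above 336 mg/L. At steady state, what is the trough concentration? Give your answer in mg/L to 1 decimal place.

τ/t½ = 10/3 ≈ 3.3333, so fraction remaining f = (1/2)^(10/3) ≈ 0.0992.
Each bolus raises the concentration by D/Vd = 2164/9 ≈ 240.444 mg/L.
Steady-state trough Cmin,ss = C₀·f/(1−f) ≈ 240.444 × 0.0992/0.9008 ≈ 26.479 mg/L.
Trough 26.5 mg/L vs MEC 17 mg/L: adequate.

26.5 mg/L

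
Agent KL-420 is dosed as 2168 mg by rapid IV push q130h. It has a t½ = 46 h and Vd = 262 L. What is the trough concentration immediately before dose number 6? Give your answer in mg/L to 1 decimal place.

1.4 mg/L

f = (1/2)^(τ/t½) = (1/2)^(130/46) ≈ 0.1410.
C₀ = D/Vd = 2168/262 ≈ 8.275 mg/L.
Before the 6th dose, 5 doses have been given. Superposition: Cmin = C₀·(f + f² + … + f^5).
≈ 8.275 × (0.1410 + 0.0199 + 0.0028 + 0.0004 + 0.0001) ≈ 8.275 × 0.1642 ≈ 1.359 mg/L.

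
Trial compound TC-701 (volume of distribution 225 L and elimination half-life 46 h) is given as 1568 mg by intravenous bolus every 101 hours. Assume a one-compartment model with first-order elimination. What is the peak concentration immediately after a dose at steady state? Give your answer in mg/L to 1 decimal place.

Over one 101-h interval, 101/46 ≈ 2.1957 half-lives elapse, leaving f ≈ 0.2183 of each dose.
Accumulation ratio R = 1/(1 − f) ≈ 1/0.7817 ≈ 1.2793.
Each bolus raises the concentration by D/Vd = 1568/225 ≈ 6.969 mg/L.
Steady-state peak Cmax,ss = C₀·R ≈ 6.969 × 1.2793 ≈ 8.915 mg/L.

8.9 mg/L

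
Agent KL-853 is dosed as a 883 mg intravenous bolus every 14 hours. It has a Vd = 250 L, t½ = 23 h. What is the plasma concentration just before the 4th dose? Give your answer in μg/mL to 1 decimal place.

f = (1/2)^(τ/t½) = (1/2)^(14/23) ≈ 0.6558.
C₀ = D/Vd = 883/250 ≈ 3.532 μg/mL.
Before the 4th dose, 3 doses have been given. Superposition: Cmin = C₀·(f + f² + … + f^3).
≈ 3.532 × (0.6558 + 0.4301 + 0.2820) ≈ 3.532 × 1.3679 ≈ 4.831 μg/mL.

4.8 μg/mL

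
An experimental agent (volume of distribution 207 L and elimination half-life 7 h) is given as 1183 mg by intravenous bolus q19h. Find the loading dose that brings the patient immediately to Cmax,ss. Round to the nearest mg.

1396 mg

f = (1/2)^(19/7) ≈ 0.152377; accumulation ratio R = 1/(1−f) ≈ 1.17977.
Loading dose to hit Cmax,ss on first dose: D_load = D_maint·R ≈ 1183 × 1.17977 ≈ 1395.67 mg.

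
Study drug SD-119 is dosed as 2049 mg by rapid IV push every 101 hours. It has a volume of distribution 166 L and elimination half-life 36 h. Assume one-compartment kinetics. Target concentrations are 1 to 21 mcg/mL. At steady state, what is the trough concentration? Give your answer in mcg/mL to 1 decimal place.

2.1 mcg/mL

τ/t½ = 101/36 ≈ 2.8056, so fraction remaining f = (1/2)^(101/36) ≈ 0.1430.
At steady state, accumulation factor R = 1/(1 − e^(−kτ)) ≈ 1.1669.
Each bolus raises the concentration by D/Vd = 2049/166 ≈ 12.343 mcg/mL.
Cmax,ss = C₀/(1 − f) ≈ 12.343/0.8570 ≈ 14.403 mcg/mL.
Steady-state trough Cmin,ss = Cmax,ss·f ≈ 14.403 × 0.1430 ≈ 2.060 mcg/mL.
Trough 2.1 mcg/mL vs MEC 1 mcg/mL: adequate.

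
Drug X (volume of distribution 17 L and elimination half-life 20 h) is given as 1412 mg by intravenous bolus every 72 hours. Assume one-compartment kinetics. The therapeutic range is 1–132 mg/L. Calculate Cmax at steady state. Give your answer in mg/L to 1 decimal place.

90.5 mg/L

k = ln2/t½ = ln2/20 ≈ 0.034657 h⁻¹; fraction remaining f = e^(−kτ) = e^(−0.034657×72) ≈ 0.0825.
At steady state, accumulation factor R = 1/(1 − e^(−kτ)) ≈ 1.0899.
Each bolus raises the concentration by D/Vd = 1412/17 ≈ 83.059 mg/L.
Steady-state peak Cmax,ss = C₀·R ≈ 83.059 × 1.0899 ≈ 90.526 mg/L.
Peak 90.5 mg/L vs MTC 132 mg/L: below toxic threshold.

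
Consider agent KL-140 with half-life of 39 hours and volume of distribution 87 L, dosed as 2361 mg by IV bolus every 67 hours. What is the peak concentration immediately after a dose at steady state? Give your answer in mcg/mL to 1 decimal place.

Over one 67-h interval, 67/39 ≈ 1.7179 half-lives elapse, leaving f ≈ 0.3040 of each dose.
At steady state, accumulation factor R = 1/(1 − e^(−kτ)) ≈ 1.4368.
Each bolus raises the concentration by D/Vd = 2361/87 ≈ 27.138 mcg/mL.
Steady-state peak Cmax,ss = C₀·R ≈ 27.138 × 1.4368 ≈ 38.992 mcg/mL.

39.0 mcg/mL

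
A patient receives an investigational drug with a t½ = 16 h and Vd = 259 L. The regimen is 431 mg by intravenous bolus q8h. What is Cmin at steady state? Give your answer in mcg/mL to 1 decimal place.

4.0 mcg/mL

Over one 8-h interval, 8/16 ≈ 0.5 half-lives elapse, leaving f ≈ 0.7071 of each dose.
Accumulation ratio R = 1/(1 − f) ≈ 1/0.2929 ≈ 3.4141.
Each bolus raises the concentration by D/Vd = 431/259 ≈ 1.664 mcg/mL.
Cmax,ss = C₀/(1 − f) ≈ 1.664/0.2929 ≈ 5.681 mcg/mL.
Steady-state trough Cmin,ss = Cmax,ss·f ≈ 5.681 × 0.7071 ≈ 4.017 mcg/mL.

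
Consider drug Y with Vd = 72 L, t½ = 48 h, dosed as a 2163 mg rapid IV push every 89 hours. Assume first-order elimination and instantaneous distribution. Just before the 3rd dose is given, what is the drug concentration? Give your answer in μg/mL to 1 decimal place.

f = (1/2)^(τ/t½) = (1/2)^(89/48) ≈ 0.2766.
C₀ = D/Vd = 2163/72 ≈ 30.042 μg/mL.
Before the 3rd dose, 2 doses have been given. Superposition: Cmin = C₀·(f + f²).
≈ 30.042 × (0.2766 + 0.0765) ≈ 30.042 × 0.3531 ≈ 10.608 μg/mL.

10.6 μg/mL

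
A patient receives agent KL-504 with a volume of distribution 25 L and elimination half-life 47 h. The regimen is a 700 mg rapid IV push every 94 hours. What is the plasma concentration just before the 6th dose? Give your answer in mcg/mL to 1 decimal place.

9.3 mcg/mL

f = (1/2)^(τ/t½) = (1/2)^(94/47) ≈ 0.2500.
C₀ = D/Vd = 700/25 ≈ 28.000 mcg/mL.
Before the 6th dose, 5 doses have been given. Superposition: Cmin = C₀·(f + f² + … + f^5).
≈ 28.000 × (0.2500 + 0.0625 + 0.0156 + 0.0039 + 0.0010) ≈ 28.000 × 0.3330 ≈ 9.324 mcg/mL.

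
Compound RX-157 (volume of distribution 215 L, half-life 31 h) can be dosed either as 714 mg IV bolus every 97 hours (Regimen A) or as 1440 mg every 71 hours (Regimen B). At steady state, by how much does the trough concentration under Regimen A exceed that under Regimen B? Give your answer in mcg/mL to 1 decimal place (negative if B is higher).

-1.3 mcg/mL

Regimen A: f = (1/2)^(97/31) ≈ 0.1143; Cmin,ss = (714/215)·f/(1−f) ≈ 0.429 mcg/mL.
Regimen B: f = (1/2)^(71/31) ≈ 0.2044; Cmin,ss = (1440/215)·f/(1−f) ≈ 1.721 mcg/mL.
Difference ≈ 0.429 − 1.721 ≈ -1.292 mcg/mL.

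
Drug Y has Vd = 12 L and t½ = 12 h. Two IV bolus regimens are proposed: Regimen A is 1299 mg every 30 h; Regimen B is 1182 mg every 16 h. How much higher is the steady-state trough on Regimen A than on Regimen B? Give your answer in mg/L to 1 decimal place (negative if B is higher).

Regimen A: f = (1/2)^(30/12) ≈ 0.1768; Cmin,ss = (1299/12)·f/(1−f) ≈ 23.249 mg/L.
Regimen B: f = (1/2)^(16/12) ≈ 0.3969; Cmin,ss = (1182/12)·f/(1−f) ≈ 64.823 mg/L.
Difference ≈ 23.249 − 64.823 ≈ -41.574 mg/L.

-41.6 mg/L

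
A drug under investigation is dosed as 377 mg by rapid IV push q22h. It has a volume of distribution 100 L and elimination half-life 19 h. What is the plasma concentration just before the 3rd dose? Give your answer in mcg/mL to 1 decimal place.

f = (1/2)^(τ/t½) = (1/2)^(22/19) ≈ 0.4482.
C₀ = D/Vd = 377/100 ≈ 3.770 mcg/mL.
Before the 3rd dose, 2 doses have been given. Superposition: Cmin = C₀·(f + f²).
≈ 3.770 × (0.4482 + 0.2009) ≈ 3.770 × 0.6491 ≈ 2.447 mcg/mL.

2.4 mcg/mL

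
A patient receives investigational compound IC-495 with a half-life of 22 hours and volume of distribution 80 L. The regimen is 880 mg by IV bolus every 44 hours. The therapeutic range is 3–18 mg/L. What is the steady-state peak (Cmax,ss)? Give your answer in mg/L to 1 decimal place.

τ = 44 h = 2 half-lives, so f = (1/2)^2 = 0.25.
Accumulation ratio R = 1/(1 − f) = 1/0.75 = 4/3.
Single-dose peak C₀ = D/Vd = 880/80 = 11 mg/L.
Steady-state peak Cmax,ss = C₀·R = 11 × 4/3 ≈ 14.667 mg/L.
Peak 14.7 mg/L vs MTC 18 mg/L: below toxic threshold.

14.7 mg/L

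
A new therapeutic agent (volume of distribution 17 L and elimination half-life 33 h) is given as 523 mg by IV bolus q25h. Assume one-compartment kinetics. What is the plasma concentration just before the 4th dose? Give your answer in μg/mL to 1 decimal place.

f = (1/2)^(τ/t½) = (1/2)^(25/33) ≈ 0.5915.
C₀ = D/Vd = 523/17 ≈ 30.765 μg/mL.
Before the 4th dose, 3 doses have been given. Superposition: Cmin = C₀·(f + f² + … + f^3).
≈ 30.765 × (0.5915 + 0.3499 + 0.2069) ≈ 30.765 × 1.1483 ≈ 35.327 μg/mL.

35.3 μg/mL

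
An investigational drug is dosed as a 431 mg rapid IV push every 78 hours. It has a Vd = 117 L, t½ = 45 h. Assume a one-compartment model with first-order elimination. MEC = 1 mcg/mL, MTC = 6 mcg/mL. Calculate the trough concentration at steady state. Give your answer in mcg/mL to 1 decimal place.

1.6 mcg/mL

k = ln2/t½ = ln2/45 ≈ 0.015403 h⁻¹; fraction remaining f = e^(−kτ) = e^(−0.015403×78) ≈ 0.3008.
Accumulation ratio R = 1/(1 − f) ≈ 1/0.6992 ≈ 1.4302.
Each bolus raises the concentration by D/Vd = 431/117 ≈ 3.684 mcg/mL.
Cmax,ss = C₀/(1 − f) ≈ 3.684/0.6992 ≈ 5.269 mcg/mL.
Steady-state trough Cmin,ss = Cmax,ss·f ≈ 5.269 × 0.3008 ≈ 1.585 mcg/mL.
Trough 1.6 mcg/mL vs MEC 1 mcg/mL: adequate.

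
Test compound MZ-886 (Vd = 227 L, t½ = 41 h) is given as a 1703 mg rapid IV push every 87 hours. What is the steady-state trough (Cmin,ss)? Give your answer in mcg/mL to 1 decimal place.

2.2 mcg/mL

τ/t½ = 87/41 ≈ 2.122, so fraction remaining f = (1/2)^(87/41) ≈ 0.2297.
Each bolus raises the concentration by D/Vd = 1703/227 ≈ 7.502 mcg/mL.
Steady-state trough Cmin,ss = C₀·f/(1−f) ≈ 7.502 × 0.2297/0.7703 ≈ 2.237 mcg/mL.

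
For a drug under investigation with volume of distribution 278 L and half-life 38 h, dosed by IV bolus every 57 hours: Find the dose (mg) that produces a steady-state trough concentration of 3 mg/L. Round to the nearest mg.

τ/t½ = 57/38 ≈ 1.5, so f = (1/2)^(57/38) ≈ 0.353553.
Cmin,ss = (D/Vd)·f/(1−f), so D = Cmin,ss·Vd·(1−f)/f.
D = 3 × 278 × (1−f)/f ≈ 3 × 278 × 1.82843 ≈ 1524.91 mg.

1525 mg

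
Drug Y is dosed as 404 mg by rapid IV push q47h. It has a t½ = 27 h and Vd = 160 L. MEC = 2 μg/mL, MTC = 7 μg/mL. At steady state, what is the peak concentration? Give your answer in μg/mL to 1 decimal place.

3.6 μg/mL

k = ln2/t½ = ln2/27 ≈ 0.025672 h⁻¹; fraction remaining f = e^(−kτ) = e^(−0.025672×47) ≈ 0.2992.
Accumulation ratio R = 1/(1 − f) ≈ 1/0.7008 ≈ 1.4269.
Single-dose peak C₀ = D/Vd = 404/160 ≈ 2.525 μg/mL.
Steady-state peak Cmax,ss = C₀·R ≈ 2.525 × 1.4269 ≈ 3.603 μg/mL.
Peak 3.6 μg/mL vs MTC 7 μg/mL: below toxic threshold.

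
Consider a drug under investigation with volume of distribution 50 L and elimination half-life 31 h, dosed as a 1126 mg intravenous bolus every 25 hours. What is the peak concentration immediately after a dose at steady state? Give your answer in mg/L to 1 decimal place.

Over one 25-h interval, 25/31 ≈ 0.80645 half-lives elapse, leaving f ≈ 0.5718 of each dose.
Accumulation ratio R = 1/(1 − f) ≈ 1/0.4282 ≈ 2.3354.
Single-dose peak C₀ = D/Vd = 1126/50 ≈ 22.520 mg/L.
Cmax,ss = C₀/(1 − f) ≈ 22.520/0.4282 ≈ 52.592 mg/L.

52.6 mg/L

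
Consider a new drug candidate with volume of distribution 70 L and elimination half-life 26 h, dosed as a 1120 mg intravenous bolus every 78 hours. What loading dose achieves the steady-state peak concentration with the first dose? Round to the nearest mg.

f = (1/2)^(78/26) ≈ 0.125000; accumulation ratio R = 1/(1−f) ≈ 1.14286.
Loading dose to hit Cmax,ss on first dose: D_load = D_maint·R ≈ 1120 × 1.14286 ≈ 1280.00 mg.

1280 mg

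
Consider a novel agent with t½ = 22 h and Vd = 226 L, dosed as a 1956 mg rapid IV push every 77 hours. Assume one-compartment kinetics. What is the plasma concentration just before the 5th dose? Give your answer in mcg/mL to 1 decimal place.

f = (1/2)^(τ/t½) = (1/2)^(77/22) ≈ 0.0884.
C₀ = D/Vd = 1956/226 ≈ 8.655 mcg/mL.
Before the 5th dose, 4 doses have been given. Superposition: Cmin = C₀·(f + f² + … + f^4).
≈ 8.655 × (0.0884 + 0.0078 + 0.0007 + 0.0001) ≈ 8.655 × 0.0970 ≈ 0.840 mcg/mL.

0.8 mcg/mL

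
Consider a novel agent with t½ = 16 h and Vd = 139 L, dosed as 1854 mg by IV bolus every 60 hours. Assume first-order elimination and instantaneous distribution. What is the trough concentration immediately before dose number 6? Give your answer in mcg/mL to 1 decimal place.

f = (1/2)^(τ/t½) = (1/2)^(60/16) ≈ 0.0743.
C₀ = D/Vd = 1854/139 ≈ 13.338 mcg/mL.
Before the 6th dose, 5 doses have been given. Superposition: Cmin = C₀·(f + f² + … + f^5).
≈ 13.338 × (0.0743 + 0.0055 + 0.0004 + 0.0000 + 0.0000) ≈ 13.338 × 0.0802 ≈ 1.070 mcg/mL.

1.1 mcg/mL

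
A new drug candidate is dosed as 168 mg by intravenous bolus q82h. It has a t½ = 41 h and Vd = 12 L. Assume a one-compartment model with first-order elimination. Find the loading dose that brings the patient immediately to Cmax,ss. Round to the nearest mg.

224 mg

f = (1/2)^(82/41) ≈ 0.250000; accumulation ratio R = 1/(1−f) ≈ 1.33333.
Loading dose to hit Cmax,ss on first dose: D_load = D_maint·R ≈ 168 × 1.33333 ≈ 224.00 mg.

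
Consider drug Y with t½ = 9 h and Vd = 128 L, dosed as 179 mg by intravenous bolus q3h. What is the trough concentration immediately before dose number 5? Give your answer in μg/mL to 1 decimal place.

f = (1/2)^(τ/t½) = (1/2)^(3/9) ≈ 0.7937.
C₀ = D/Vd = 179/128 ≈ 1.398 μg/mL.
Before the 5th dose, 4 doses have been given. Superposition: Cmin = C₀·(f + f² + … + f^4).
≈ 1.398 × (0.7937 + 0.6300 + 0.5000 + 0.3968) ≈ 1.398 × 2.3205 ≈ 3.244 μg/mL.

3.2 μg/mL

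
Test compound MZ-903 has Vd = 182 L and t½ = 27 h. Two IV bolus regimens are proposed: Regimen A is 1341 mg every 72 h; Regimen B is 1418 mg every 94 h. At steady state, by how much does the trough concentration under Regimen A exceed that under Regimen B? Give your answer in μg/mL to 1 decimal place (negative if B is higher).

Regimen A: f = (1/2)^(72/27) ≈ 0.1575; Cmin,ss = (1341/182)·f/(1−f) ≈ 1.377 μg/mL.
Regimen B: f = (1/2)^(94/27) ≈ 0.0895; Cmin,ss = (1418/182)·f/(1−f) ≈ 0.766 μg/mL.
Difference ≈ 1.377 − 0.766 ≈ 0.611 μg/mL.

0.6 μg/mL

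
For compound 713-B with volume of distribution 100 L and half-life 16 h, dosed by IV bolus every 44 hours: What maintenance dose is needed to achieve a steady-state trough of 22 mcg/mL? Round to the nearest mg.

12600 mg

τ/t½ = 44/16 ≈ 2.75, so f = (1/2)^(44/16) ≈ 0.148651.
Cmin,ss = (D/Vd)·f/(1−f), so D = Cmin,ss·Vd·(1−f)/f.
D = 22 × 100 × (1−f)/f ≈ 22 × 100 × 5.72717 ≈ 12599.77 mg.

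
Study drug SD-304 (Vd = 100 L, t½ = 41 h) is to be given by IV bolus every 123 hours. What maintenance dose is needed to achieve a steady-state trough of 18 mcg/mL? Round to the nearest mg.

12600 mg

τ/t½ = 123/41 ≈ 3, so f = (1/2)^(123/41) ≈ 0.125000.
Cmin,ss = (D/Vd)·f/(1−f), so D = Cmin,ss·Vd·(1−f)/f.
D = 18 × 100 × (1−f)/f ≈ 18 × 100 × 7.00000 ≈ 12600.00 mg.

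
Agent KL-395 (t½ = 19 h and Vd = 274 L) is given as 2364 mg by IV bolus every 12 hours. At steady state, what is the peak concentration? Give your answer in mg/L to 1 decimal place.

k = ln2/t½ = ln2/19 ≈ 0.036481 h⁻¹; fraction remaining f = e^(−kτ) = e^(−0.036481×12) ≈ 0.6455.
At steady state, accumulation factor R = 1/(1 − e^(−kτ)) ≈ 2.8209.
Each bolus raises the concentration by D/Vd = 2364/274 ≈ 8.628 mg/L.
Cmax,ss = C₀/(1 − f) ≈ 8.628/0.3545 ≈ 24.339 mg/L.

24.3 mg/L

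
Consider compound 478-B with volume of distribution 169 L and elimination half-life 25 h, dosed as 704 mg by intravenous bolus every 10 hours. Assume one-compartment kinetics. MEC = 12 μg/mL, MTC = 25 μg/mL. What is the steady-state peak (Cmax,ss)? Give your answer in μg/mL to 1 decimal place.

17.2 μg/mL

k = ln2/t½ = ln2/25 ≈ 0.027726 h⁻¹; fraction remaining f = e^(−kτ) = e^(−0.027726×10) ≈ 0.7579.
Accumulation ratio R = 1/(1 − f) ≈ 1/0.2421 ≈ 4.1305.
Each bolus raises the concentration by D/Vd = 704/169 ≈ 4.166 μg/mL.
Steady-state peak Cmax,ss = C₀·R ≈ 4.166 × 4.1305 ≈ 17.208 μg/mL.
Peak 17.2 μg/mL vs MTC 25 μg/mL: below toxic threshold.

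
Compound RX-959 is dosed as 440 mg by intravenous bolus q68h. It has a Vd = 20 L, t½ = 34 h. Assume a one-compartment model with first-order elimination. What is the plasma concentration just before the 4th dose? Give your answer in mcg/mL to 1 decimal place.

f = (1/2)^(τ/t½) = (1/2)^(68/34) ≈ 0.2500.
C₀ = D/Vd = 440/20 ≈ 22.000 mcg/mL.
Before the 4th dose, 3 doses have been given. Superposition: Cmin = C₀·(f + f² + … + f^3).
≈ 22.000 × (0.2500 + 0.0625 + 0.0156) ≈ 22.000 × 0.3281 ≈ 7.218 mcg/mL.

7.2 mcg/mL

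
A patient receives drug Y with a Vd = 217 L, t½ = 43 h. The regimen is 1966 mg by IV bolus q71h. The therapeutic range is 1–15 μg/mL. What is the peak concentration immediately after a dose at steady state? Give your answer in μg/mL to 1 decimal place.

τ/t½ = 71/43 ≈ 1.6512, so fraction remaining f = (1/2)^(71/43) ≈ 0.3184.
Accumulation ratio R = 1/(1 − f) ≈ 1/0.6816 ≈ 1.4671.
Single-dose peak C₀ = D/Vd = 1966/217 ≈ 9.060 μg/mL.
Steady-state peak Cmax,ss = C₀·R ≈ 9.060 × 1.4671 ≈ 13.292 μg/mL.
Peak 13.3 μg/mL vs MTC 15 μg/mL: below toxic threshold.

13.3 μg/mL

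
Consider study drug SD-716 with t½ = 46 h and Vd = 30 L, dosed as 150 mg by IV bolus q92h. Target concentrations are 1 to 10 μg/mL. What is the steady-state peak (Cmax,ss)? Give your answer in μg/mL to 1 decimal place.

τ = 92 h = 2 half-lives, so f = (1/2)^2 = 0.25.
Accumulation ratio R = 1/(1 − f) = 1/0.75 = 4/3.
Single-dose peak C₀ = D/Vd = 150/30 = 5 μg/mL.
Steady-state peak Cmax,ss = C₀·R = 5 × 4/3 ≈ 6.667 μg/mL.
Peak 6.7 μg/mL vs MTC 10 μg/mL: below toxic threshold.

6.7 μg/mL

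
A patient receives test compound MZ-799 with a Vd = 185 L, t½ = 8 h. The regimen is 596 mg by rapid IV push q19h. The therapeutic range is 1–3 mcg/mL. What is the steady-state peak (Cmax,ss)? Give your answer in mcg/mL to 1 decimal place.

4.0 mcg/mL

k = ln2/t½ = ln2/8 ≈ 0.086643 h⁻¹; fraction remaining f = e^(−kτ) = e^(−0.086643×19) ≈ 0.1928.
Accumulation ratio R = 1/(1 − f) ≈ 1/0.8072 ≈ 1.2389.
Single-dose peak C₀ = D/Vd = 596/185 ≈ 3.222 mcg/mL.
Steady-state peak Cmax,ss = C₀·R ≈ 3.222 × 1.2389 ≈ 3.992 mcg/mL.
Peak 4.0 mcg/mL vs MTC 3 mcg/mL: exceeds toxic threshold.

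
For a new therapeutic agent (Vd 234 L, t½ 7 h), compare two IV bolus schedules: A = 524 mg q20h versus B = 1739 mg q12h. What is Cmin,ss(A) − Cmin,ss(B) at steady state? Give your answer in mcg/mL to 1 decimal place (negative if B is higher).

-2.9 mcg/mL

Regimen A: f = (1/2)^(20/7) ≈ 0.1380; Cmin,ss = (524/234)·f/(1−f) ≈ 0.358 mcg/mL.
Regimen B: f = (1/2)^(12/7) ≈ 0.3048; Cmin,ss = (1739/234)·f/(1−f) ≈ 3.258 mcg/mL.
Difference ≈ 0.358 − 3.258 ≈ -2.900 mcg/mL.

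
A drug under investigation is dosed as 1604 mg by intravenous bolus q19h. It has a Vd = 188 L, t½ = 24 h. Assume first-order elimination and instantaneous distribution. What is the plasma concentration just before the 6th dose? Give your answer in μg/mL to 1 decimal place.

f = (1/2)^(τ/t½) = (1/2)^(19/24) ≈ 0.5777.
C₀ = D/Vd = 1604/188 ≈ 8.532 μg/mL.
Before the 6th dose, 5 doses have been given. Superposition: Cmin = C₀·(f + f² + … + f^5).
≈ 8.532 × (0.5777 + 0.3337 + 0.1928 + 0.1114 + 0.0643) ≈ 8.532 × 1.2799 ≈ 10.920 μg/mL.

10.9 μg/mL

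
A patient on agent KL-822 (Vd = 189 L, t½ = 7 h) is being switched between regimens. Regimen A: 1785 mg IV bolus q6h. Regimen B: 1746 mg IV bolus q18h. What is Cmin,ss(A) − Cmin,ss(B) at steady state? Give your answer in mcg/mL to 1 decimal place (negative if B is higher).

Regimen A: f = (1/2)^(6/7) ≈ 0.5520; Cmin,ss = (1785/189)·f/(1−f) ≈ 11.637 mcg/mL.
Regimen B: f = (1/2)^(18/7) ≈ 0.1682; Cmin,ss = (1746/189)·f/(1−f) ≈ 1.868 mcg/mL.
Difference ≈ 11.637 − 1.868 ≈ 9.769 mcg/mL.

9.8 mcg/mL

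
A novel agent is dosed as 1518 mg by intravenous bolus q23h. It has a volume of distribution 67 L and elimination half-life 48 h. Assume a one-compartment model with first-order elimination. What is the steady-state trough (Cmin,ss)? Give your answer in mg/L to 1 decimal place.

τ/t½ = 23/48 ≈ 0.47917, so fraction remaining f = (1/2)^(23/48) ≈ 0.7174.
At steady state, accumulation factor R = 1/(1 − e^(−kτ)) ≈ 3.5386.
Each bolus raises the concentration by D/Vd = 1518/67 ≈ 22.657 mg/L.
Cmax,ss = C₀/(1 − f) ≈ 22.657/0.2826 ≈ 80.173 mg/L.
Steady-state trough Cmin,ss = Cmax,ss·f ≈ 80.173 × 0.7174 ≈ 57.516 mg/L.

57.5 mg/L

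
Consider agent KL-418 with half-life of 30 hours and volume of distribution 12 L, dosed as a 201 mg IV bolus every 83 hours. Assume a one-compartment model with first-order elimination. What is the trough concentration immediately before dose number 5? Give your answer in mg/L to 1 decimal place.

f = (1/2)^(τ/t½) = (1/2)^(83/30) ≈ 0.1469.
C₀ = D/Vd = 201/12 ≈ 16.750 mg/L.
Before the 5th dose, 4 doses have been given. Superposition: Cmin = C₀·(f + f² + … + f^4).
≈ 16.750 × (0.1469 + 0.0216 + 0.0032 + 0.0005) ≈ 16.750 × 0.1722 ≈ 2.884 mg/L.

2.9 mg/L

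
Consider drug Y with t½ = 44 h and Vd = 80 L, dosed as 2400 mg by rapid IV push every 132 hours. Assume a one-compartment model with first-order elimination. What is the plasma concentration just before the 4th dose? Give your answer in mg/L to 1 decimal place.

f = (1/2)^(τ/t½) = (1/2)^(132/44) ≈ 0.1250.
C₀ = D/Vd = 2400/80 ≈ 30.000 mg/L.
Before the 4th dose, 3 doses have been given. Superposition: Cmin = C₀·(f + f² + … + f^3).
≈ 30.000 × (0.1250 + 0.0156 + 0.0020) ≈ 30.000 × 0.1426 ≈ 4.278 mg/L.

4.3 mg/L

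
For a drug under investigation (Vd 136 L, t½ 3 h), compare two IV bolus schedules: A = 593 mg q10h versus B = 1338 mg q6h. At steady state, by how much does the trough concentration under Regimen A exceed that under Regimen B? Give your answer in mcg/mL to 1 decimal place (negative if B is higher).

Regimen A: f = (1/2)^(10/3) ≈ 0.0992; Cmin,ss = (593/136)·f/(1−f) ≈ 0.480 mcg/mL.
Regimen B: f = (1/2)^(6/3) ≈ 0.2500; Cmin,ss = (1338/136)·f/(1−f) ≈ 3.279 mcg/mL.
Difference ≈ 0.480 − 3.279 ≈ -2.799 mcg/mL.

-2.8 mcg/mL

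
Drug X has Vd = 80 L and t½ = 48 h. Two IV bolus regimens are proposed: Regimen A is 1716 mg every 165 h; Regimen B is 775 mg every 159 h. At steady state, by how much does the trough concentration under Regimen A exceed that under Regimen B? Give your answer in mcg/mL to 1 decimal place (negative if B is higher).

Regimen A: f = (1/2)^(165/48) ≈ 0.0923; Cmin,ss = (1716/80)·f/(1−f) ≈ 2.181 mcg/mL.
Regimen B: f = (1/2)^(159/48) ≈ 0.1007; Cmin,ss = (775/80)·f/(1−f) ≈ 1.085 mcg/mL.
Difference ≈ 2.181 − 1.085 ≈ 1.096 mcg/mL.

1.1 mcg/mL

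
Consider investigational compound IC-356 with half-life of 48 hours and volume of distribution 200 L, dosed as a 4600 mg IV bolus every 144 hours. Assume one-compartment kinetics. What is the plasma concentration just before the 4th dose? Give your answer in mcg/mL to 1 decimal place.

f = (1/2)^(τ/t½) = (1/2)^(144/48) ≈ 0.1250.
C₀ = D/Vd = 4600/200 ≈ 23.000 mcg/mL.
Before the 4th dose, 3 doses have been given. Superposition: Cmin = C₀·(f + f² + … + f^3).
≈ 23.000 × (0.1250 + 0.0156 + 0.0020) ≈ 23.000 × 0.1426 ≈ 3.280 mcg/mL.

3.3 mcg/mL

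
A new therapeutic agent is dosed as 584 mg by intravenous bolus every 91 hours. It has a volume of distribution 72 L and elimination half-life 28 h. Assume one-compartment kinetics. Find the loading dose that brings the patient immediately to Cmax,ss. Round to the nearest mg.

653 mg

f = (1/2)^(91/28) ≈ 0.105112; accumulation ratio R = 1/(1−f) ≈ 1.11746.
Loading dose to hit Cmax,ss on first dose: D_load = D_maint·R ≈ 584 × 1.11746 ≈ 652.60 mg.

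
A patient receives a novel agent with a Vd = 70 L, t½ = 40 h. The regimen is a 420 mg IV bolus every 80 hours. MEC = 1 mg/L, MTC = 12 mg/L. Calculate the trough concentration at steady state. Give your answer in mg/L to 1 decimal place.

2.0 mg/L

τ = 80 h = 2 half-lives, so f = (1/2)^2 = 0.25.
At steady state, R = 1/(1 − 0.25) = 4/3.
Single-dose peak C₀ = D/Vd = 420/70 = 6 mg/L.
Steady-state peak Cmax,ss = C₀·R = 6 × 4/3 ≈ 8.000 mg/L.
Steady-state trough Cmin,ss = Cmax,ss·f ≈ 8.000 × 0.25 ≈ 2.000 mg/L.
Trough 2.0 mg/L vs MEC 1 mg/L: adequate.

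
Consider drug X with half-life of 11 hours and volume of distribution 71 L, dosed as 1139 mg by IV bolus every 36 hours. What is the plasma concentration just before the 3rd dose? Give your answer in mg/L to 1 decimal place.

1.8 mg/L

f = (1/2)^(τ/t½) = (1/2)^(36/11) ≈ 0.1035.
C₀ = D/Vd = 1139/71 ≈ 16.042 mg/L.
Before the 3rd dose, 2 doses have been given. Superposition: Cmin = C₀·(f + f²).
≈ 16.042 × (0.1035 + 0.0107) ≈ 16.042 × 0.1142 ≈ 1.832 mg/L.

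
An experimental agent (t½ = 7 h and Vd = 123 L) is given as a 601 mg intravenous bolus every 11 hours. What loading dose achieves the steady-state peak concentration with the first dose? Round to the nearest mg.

f = (1/2)^(11/7) ≈ 0.336475; accumulation ratio R = 1/(1−f) ≈ 1.50710.
Loading dose to hit Cmax,ss on first dose: D_load = D_maint·R ≈ 601 × 1.50710 ≈ 905.77 mg.

906 mg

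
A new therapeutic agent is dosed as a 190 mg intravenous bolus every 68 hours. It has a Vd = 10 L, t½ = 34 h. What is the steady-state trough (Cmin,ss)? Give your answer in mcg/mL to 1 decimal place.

τ = 68 h = 2 half-lives, so f = (1/2)^2 = 0.25.
At steady state, R = 1/(1 − 0.25) = 4/3.
Single-dose peak C₀ = D/Vd = 190/10 = 19 mcg/mL.
Steady-state peak Cmax,ss = C₀·R = 19 × 4/3 ≈ 25.333 mcg/mL.
Steady-state trough Cmin,ss = Cmax,ss·f ≈ 25.333 × 0.25 ≈ 6.333 mcg/mL.

6.3 mcg/mL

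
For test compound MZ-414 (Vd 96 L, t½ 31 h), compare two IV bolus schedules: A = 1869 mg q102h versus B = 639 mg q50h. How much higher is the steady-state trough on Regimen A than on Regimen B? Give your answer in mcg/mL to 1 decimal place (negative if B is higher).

Regimen A: f = (1/2)^(102/31) ≈ 0.1022; Cmin,ss = (1869/96)·f/(1−f) ≈ 2.216 mcg/mL.
Regimen B: f = (1/2)^(50/31) ≈ 0.3269; Cmin,ss = (639/96)·f/(1−f) ≈ 3.233 mcg/mL.
Difference ≈ 2.216 − 3.233 ≈ -1.017 mcg/mL.

-1.0 mcg/mL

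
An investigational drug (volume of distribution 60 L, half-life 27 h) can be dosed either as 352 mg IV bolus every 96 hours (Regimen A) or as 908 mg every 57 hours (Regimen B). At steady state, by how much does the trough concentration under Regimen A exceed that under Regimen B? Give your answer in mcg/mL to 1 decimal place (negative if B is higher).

Regimen A: f = (1/2)^(96/27) ≈ 0.0850; Cmin,ss = (352/60)·f/(1−f) ≈ 0.545 mcg/mL.
Regimen B: f = (1/2)^(57/27) ≈ 0.2315; Cmin,ss = (908/60)·f/(1−f) ≈ 4.559 mcg/mL.
Difference ≈ 0.545 − 4.559 ≈ -4.014 mcg/mL.

-4.0 mcg/mL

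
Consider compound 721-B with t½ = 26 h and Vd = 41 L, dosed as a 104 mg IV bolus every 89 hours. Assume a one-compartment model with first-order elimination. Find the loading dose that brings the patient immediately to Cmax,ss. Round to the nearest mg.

115 mg

f = (1/2)^(89/26) ≈ 0.093229; accumulation ratio R = 1/(1−f) ≈ 1.10281.
Loading dose to hit Cmax,ss on first dose: D_load = D_maint·R ≈ 104 × 1.10281 ≈ 114.69 mg.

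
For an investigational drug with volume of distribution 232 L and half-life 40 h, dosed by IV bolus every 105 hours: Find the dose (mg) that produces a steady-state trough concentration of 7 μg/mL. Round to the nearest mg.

8394 mg

τ/t½ = 105/40 ≈ 2.625, so f = (1/2)^(105/40) ≈ 0.162105.
Cmin,ss = (D/Vd)·f/(1−f), so D = Cmin,ss·Vd·(1−f)/f.
D = 7 × 232 × (1−f)/f ≈ 7 × 232 × 5.16884 ≈ 8394.20 mg.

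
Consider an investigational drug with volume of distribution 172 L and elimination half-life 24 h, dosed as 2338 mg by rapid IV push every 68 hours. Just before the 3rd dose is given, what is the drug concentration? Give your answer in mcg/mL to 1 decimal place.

2.2 mcg/mL

f = (1/2)^(τ/t½) = (1/2)^(68/24) ≈ 0.1403.
C₀ = D/Vd = 2338/172 ≈ 13.593 mcg/mL.
Before the 3rd dose, 2 doses have been given. Superposition: Cmin = C₀·(f + f²).
≈ 13.593 × (0.1403 + 0.0197) ≈ 13.593 × 0.1600 ≈ 2.175 mcg/mL.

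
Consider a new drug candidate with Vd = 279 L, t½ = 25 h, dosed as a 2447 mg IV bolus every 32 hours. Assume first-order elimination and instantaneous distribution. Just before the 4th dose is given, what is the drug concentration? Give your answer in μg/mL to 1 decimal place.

f = (1/2)^(τ/t½) = (1/2)^(32/25) ≈ 0.4118.
C₀ = D/Vd = 2447/279 ≈ 8.771 μg/mL.
Before the 4th dose, 3 doses have been given. Superposition: Cmin = C₀·(f + f² + … + f^3).
≈ 8.771 × (0.4118 + 0.1696 + 0.0698) ≈ 8.771 × 0.6512 ≈ 5.712 μg/mL.

5.7 μg/mL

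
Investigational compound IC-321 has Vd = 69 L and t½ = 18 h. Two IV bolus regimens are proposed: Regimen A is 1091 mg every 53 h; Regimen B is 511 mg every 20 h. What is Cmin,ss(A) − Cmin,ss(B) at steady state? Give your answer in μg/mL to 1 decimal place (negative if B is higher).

-4.0 μg/mL

Regimen A: f = (1/2)^(53/18) ≈ 0.1299; Cmin,ss = (1091/69)·f/(1−f) ≈ 2.361 μg/mL.
Regimen B: f = (1/2)^(20/18) ≈ 0.4629; Cmin,ss = (511/69)·f/(1−f) ≈ 6.383 μg/mL.
Difference ≈ 2.361 − 6.383 ≈ -4.022 μg/mL.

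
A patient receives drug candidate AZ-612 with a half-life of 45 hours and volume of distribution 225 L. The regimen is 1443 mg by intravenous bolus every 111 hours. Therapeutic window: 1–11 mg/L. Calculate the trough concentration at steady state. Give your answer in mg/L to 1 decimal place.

1.4 mg/L

k = ln2/t½ = ln2/45 ≈ 0.015403 h⁻¹; fraction remaining f = e^(−kτ) = e^(−0.015403×111) ≈ 0.1809.
At steady state, accumulation factor R = 1/(1 − e^(−kτ)) ≈ 1.2209.
Each bolus raises the concentration by D/Vd = 1443/225 ≈ 6.413 mg/L.
Steady-state peak Cmax,ss = C₀·R ≈ 6.413 × 1.2209 ≈ 7.830 mg/L.
One interval later, Cmin,ss = Cmax,ss·e^(−kτ) ≈ 7.830 × 0.1809 ≈ 1.416 mg/L.
Trough 1.4 mg/L vs MEC 1 mg/L: adequate.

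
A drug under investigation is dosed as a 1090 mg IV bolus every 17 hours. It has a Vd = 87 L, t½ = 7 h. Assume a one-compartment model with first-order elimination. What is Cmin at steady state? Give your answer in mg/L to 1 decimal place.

k = ln2/t½ = ln2/7 ≈ 0.099021 h⁻¹; fraction remaining f = e^(−kτ) = e^(−0.099021×17) ≈ 0.1857.
Each bolus raises the concentration by D/Vd = 1090/87 ≈ 12.529 mg/L.
Steady-state trough Cmin,ss = C₀·f/(1−f) ≈ 12.529 × 0.1857/0.8143 ≈ 2.857 mg/L.

2.9 mg/L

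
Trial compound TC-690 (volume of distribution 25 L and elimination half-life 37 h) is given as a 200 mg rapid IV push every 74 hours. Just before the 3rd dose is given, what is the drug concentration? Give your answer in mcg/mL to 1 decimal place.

f = (1/2)^(τ/t½) = (1/2)^(74/37) ≈ 0.2500.
C₀ = D/Vd = 200/25 ≈ 8.000 mcg/mL.
Before the 3rd dose, 2 doses have been given. Superposition: Cmin = C₀·(f + f²).
≈ 8.000 × (0.2500 + 0.0625) ≈ 8.000 × 0.3125 ≈ 2.500 mcg/mL.

2.5 mcg/mL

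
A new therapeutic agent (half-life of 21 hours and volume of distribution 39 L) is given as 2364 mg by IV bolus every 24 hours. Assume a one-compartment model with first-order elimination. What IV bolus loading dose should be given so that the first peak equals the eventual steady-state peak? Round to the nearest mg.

4321 mg

f = (1/2)^(24/21) ≈ 0.452862; accumulation ratio R = 1/(1−f) ≈ 1.82769.
Loading dose to hit Cmax,ss on first dose: D_load = D_maint·R ≈ 2364 × 1.82769 ≈ 4320.66 mg.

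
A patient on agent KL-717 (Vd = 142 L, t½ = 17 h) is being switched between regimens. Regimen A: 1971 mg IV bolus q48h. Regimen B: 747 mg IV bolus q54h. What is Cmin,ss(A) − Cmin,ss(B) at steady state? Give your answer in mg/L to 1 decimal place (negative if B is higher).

1.6 mg/L

Regimen A: f = (1/2)^(48/17) ≈ 0.1413; Cmin,ss = (1971/142)·f/(1−f) ≈ 2.284 mg/L.
Regimen B: f = (1/2)^(54/17) ≈ 0.1106; Cmin,ss = (747/142)·f/(1−f) ≈ 0.654 mg/L.
Difference ≈ 2.284 − 0.654 ≈ 1.630 mg/L.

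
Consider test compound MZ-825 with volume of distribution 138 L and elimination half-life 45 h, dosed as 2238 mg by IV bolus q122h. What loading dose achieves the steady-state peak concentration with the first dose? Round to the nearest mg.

2641 mg

f = (1/2)^(122/45) ≈ 0.152712; accumulation ratio R = 1/(1−f) ≈ 1.18024.
Loading dose to hit Cmax,ss on first dose: D_load = D_maint·R ≈ 2238 × 1.18024 ≈ 2641.38 mg.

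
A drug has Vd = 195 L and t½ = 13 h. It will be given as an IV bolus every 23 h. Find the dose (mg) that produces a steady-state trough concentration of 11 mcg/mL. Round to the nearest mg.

τ/t½ = 23/13 ≈ 1.7692, so f = (1/2)^(23/13) ≈ 0.293365.
Cmin,ss = (D/Vd)·f/(1−f), so D = Cmin,ss·Vd·(1−f)/f.
D = 11 × 195 × (1−f)/f ≈ 11 × 195 × 2.40872 ≈ 5166.70 mg.

5167 mg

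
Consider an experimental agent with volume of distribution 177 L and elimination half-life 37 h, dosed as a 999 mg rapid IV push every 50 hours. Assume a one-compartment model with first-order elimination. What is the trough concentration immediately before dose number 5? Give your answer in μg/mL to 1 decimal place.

3.6 μg/mL

f = (1/2)^(τ/t½) = (1/2)^(50/37) ≈ 0.3919.
C₀ = D/Vd = 999/177 ≈ 5.644 μg/mL.
Before the 5th dose, 4 doses have been given. Superposition: Cmin = C₀·(f + f² + … + f^4).
≈ 5.644 × (0.3919 + 0.1536 + 0.0602 + 0.0236) ≈ 5.644 × 0.6293 ≈ 3.552 μg/mL.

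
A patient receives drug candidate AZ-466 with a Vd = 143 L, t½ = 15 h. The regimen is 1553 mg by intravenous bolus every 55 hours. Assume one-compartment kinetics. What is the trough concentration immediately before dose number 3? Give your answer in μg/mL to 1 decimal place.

0.9 μg/mL

f = (1/2)^(τ/t½) = (1/2)^(55/15) ≈ 0.0787.
C₀ = D/Vd = 1553/143 ≈ 10.860 μg/mL.
Before the 3rd dose, 2 doses have been given. Superposition: Cmin = C₀·(f + f²).
≈ 10.860 × (0.0787 + 0.0062) ≈ 10.860 × 0.0849 ≈ 0.922 μg/mL.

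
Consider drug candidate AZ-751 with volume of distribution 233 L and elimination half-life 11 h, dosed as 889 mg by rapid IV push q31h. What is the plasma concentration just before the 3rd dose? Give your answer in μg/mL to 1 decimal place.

0.6 μg/mL

f = (1/2)^(τ/t½) = (1/2)^(31/11) ≈ 0.1418.
C₀ = D/Vd = 889/233 ≈ 3.815 μg/mL.
Before the 3rd dose, 2 doses have been given. Superposition: Cmin = C₀·(f + f²).
≈ 3.815 × (0.1418 + 0.0201) ≈ 3.815 × 0.1619 ≈ 0.618 μg/mL.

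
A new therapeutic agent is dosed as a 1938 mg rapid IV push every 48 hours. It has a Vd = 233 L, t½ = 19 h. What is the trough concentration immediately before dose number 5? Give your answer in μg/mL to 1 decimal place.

1.7 μg/mL

f = (1/2)^(τ/t½) = (1/2)^(48/19) ≈ 0.1736.
C₀ = D/Vd = 1938/233 ≈ 8.318 μg/mL.
Before the 5th dose, 4 doses have been given. Superposition: Cmin = C₀·(f + f² + … + f^4).
≈ 8.318 × (0.1736 + 0.0301 + 0.0052 + 0.0009) ≈ 8.318 × 0.2098 ≈ 1.745 μg/mL.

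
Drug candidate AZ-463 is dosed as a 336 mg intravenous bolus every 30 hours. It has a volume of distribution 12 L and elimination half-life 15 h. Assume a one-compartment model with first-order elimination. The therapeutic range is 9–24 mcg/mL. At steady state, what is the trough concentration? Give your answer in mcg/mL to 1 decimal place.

9.3 mcg/mL

The dosing interval is 2 half-lives, so f = 2^(−2) = 0.25.
At steady state, R = 1/(1 − 0.25) = 4/3.
Single-dose peak C₀ = D/Vd = 336/12 = 28 mcg/mL.
Steady-state peak Cmax,ss = C₀·R = 28 × 4/3 ≈ 37.333 mcg/mL.
Steady-state trough Cmin,ss = Cmax,ss·f ≈ 37.333 × 0.25 ≈ 9.333 mcg/mL.
Trough 9.3 mcg/mL vs MEC 9 mcg/mL: adequate.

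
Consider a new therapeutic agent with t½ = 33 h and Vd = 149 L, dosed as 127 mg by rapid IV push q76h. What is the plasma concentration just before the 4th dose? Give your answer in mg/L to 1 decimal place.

0.2 mg/L

f = (1/2)^(τ/t½) = (1/2)^(76/33) ≈ 0.2026.
C₀ = D/Vd = 127/149 ≈ 0.852 mg/L.
Before the 4th dose, 3 doses have been given. Superposition: Cmin = C₀·(f + f² + … + f^3).
≈ 0.852 × (0.2026 + 0.0410 + 0.0083) ≈ 0.852 × 0.2519 ≈ 0.215 mg/L.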